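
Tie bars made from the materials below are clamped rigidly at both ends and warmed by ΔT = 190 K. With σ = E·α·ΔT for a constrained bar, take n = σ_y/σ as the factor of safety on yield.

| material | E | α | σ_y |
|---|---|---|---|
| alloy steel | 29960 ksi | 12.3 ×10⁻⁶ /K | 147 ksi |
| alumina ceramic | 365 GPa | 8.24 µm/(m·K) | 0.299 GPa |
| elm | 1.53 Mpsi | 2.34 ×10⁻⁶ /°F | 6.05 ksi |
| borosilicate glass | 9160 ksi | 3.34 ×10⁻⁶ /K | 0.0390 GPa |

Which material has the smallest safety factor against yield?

alumina ceramic

Converting E to GPa, α to ×10⁻⁶/K, σ_y to MPa, then σ and n for each:
  alloy steel: E = 206.6, α = 12.3, σ_y = 1014 → σ = 483 MPa, n = 2.10
  alumina ceramic: E = 365.0, α = 8.24, σ_y = 299.0 → σ = 571 MPa, n = 0.523
  elm: E = 10.55, α = 4.21, σ_y = 41.71 → σ = 8.44 MPa, n = 4.94
  borosilicate glass: E = 63.16, α = 3.34, σ_y = 39.00 → σ = 40.1 MPa, n = 0.973
Alumina ceramic has the lowest safety factor, n = 0.523.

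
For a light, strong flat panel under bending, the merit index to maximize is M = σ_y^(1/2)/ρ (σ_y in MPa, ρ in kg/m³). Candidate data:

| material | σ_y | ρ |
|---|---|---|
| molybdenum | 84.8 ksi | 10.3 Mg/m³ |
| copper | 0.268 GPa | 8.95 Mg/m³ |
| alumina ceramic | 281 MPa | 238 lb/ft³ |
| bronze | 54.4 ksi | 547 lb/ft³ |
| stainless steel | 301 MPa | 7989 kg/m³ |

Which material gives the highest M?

In SI units:
  molybdenum: σ_y = 584.7 MPa, ρ = 10300 kg/m³
  copper: σ_y = 268.0 MPa, ρ = 8950 kg/m³
  alumina ceramic: σ_y = 281.0 MPa, ρ = 3812 kg/m³
  bronze: σ_y = 375.1 MPa, ρ = 8762 kg/m³
  stainless steel: σ_y = 301.0 MPa, ρ = 7989 kg/m³
  alumina ceramic: M = 4.40×10⁻³
  molybdenum: M = 2.35×10⁻³
  bronze: M = 2.21×10⁻³
  stainless steel: M = 2.17×10⁻³
  copper: M = 1.83×10⁻³
The maximum is for alumina ceramic.

alumina ceramic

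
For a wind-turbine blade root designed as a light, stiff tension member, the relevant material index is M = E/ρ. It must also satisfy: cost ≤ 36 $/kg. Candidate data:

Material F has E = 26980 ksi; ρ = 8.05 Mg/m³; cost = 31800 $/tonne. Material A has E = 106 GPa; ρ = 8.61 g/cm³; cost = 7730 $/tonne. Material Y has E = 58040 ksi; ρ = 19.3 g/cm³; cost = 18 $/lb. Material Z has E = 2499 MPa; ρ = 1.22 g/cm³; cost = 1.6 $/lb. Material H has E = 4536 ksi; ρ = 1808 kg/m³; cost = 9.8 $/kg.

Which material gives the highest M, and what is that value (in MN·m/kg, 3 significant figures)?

Screen on constraints: cost ≤ 36 $/kg. Survivors: material F, material A, material Z, material H.
Putting every candidate on a common basis:
  material F: E = 186.0 GPa, ρ = 8050 kg/m³
  material A: E = 106.0 GPa, ρ = 8610 kg/m³
  material Z: E = 2.499 GPa, ρ = 1220 kg/m³
  material H: E = 31.27 GPa, ρ = 1808 kg/m³
  material F: M = 23.1 MN·m/kg
  material H: M = 17.3 MN·m/kg
  material A: M = 12.3 MN·m/kg
  material Z: M = 2.05 MN·m/kg
Highest index: material F.

material F, M = 23.1 MN·m/kg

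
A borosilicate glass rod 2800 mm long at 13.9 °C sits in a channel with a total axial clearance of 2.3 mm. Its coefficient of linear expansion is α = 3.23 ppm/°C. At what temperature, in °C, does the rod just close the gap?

α·L₀·ΔT = 2.3 mm ⇒ ΔT = 2.3 / (3.23×10⁻⁶ × 2800.0) = 254.3 K.
T = 13.9 + 254.3 = 268.2 °C.

268 °C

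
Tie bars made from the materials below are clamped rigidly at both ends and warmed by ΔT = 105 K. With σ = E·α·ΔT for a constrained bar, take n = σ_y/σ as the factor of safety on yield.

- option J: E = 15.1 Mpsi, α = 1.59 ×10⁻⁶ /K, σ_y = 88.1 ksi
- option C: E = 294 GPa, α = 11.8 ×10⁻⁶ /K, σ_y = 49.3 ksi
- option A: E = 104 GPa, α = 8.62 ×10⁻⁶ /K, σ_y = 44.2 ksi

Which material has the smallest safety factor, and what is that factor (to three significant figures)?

option C, n = 0.933

In consistent units (E in GPa, α in ×10⁻⁶/K, σ_y in MPa):
  option J: E = 104.1, α = 1.59, σ_y = 607.4 → σ = 17.4 MPa, n = 34.9
  option C: E = 294.0, α = 11.8, σ_y = 339.9 → σ = 364 MPa, n = 0.933
  option A: E = 104.0, α = 8.62, σ_y = 304.7 → σ = 94.1 MPa, n = 3.24
The minimum is option C at n = 0.933.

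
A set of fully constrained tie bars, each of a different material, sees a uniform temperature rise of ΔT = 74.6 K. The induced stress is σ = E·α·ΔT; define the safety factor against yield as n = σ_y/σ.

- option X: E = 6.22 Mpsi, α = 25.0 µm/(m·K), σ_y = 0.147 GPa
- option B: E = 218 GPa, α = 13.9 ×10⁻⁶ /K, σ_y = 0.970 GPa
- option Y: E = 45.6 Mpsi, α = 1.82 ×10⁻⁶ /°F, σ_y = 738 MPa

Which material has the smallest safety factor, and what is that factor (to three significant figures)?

option X, n = 1.84

With everything in SI (GPa, ×10⁻⁶/K, MPa):
  option X: E = 42.89, α = 25.0, σ_y = 147.0 → σ = 80.0 MPa, n = 1.84
  option B: E = 218.0, α = 13.9, σ_y = 970.0 → σ = 226 MPa, n = 4.29
  option Y: E = 314.4, α = 3.28, σ_y = 738.0 → σ = 76.8 MPa, n = 9.60
Smallest n: option X with n = 1.84.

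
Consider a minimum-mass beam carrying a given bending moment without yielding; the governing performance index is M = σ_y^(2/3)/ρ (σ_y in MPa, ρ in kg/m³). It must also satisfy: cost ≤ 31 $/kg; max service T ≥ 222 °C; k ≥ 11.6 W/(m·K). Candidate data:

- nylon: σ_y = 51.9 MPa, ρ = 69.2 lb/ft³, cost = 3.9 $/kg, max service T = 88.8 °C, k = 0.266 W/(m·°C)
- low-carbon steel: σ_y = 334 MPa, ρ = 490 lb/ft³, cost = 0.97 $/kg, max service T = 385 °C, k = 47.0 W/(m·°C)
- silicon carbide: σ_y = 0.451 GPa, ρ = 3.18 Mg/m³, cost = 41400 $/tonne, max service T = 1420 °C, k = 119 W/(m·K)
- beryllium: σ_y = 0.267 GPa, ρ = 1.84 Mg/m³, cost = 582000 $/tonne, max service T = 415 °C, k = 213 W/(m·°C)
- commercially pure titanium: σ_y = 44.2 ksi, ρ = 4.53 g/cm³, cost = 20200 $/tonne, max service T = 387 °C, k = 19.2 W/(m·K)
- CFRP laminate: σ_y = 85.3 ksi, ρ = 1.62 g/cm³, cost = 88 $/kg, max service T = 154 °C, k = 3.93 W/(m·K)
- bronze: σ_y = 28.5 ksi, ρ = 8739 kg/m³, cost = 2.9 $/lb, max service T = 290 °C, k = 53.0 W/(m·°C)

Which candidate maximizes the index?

Screen on constraints: cost ≤ 31 $/kg; max service T ≥ 222 °C; k ≥ 11.6 W/(m·K). Survivors: low-carbon steel, commercially pure titanium, bronze.
Putting every candidate on a common basis:
  low-carbon steel: σ_y = 334.0 MPa, ρ = 7849 kg/m³
  commercially pure titanium: σ_y = 304.7 MPa, ρ = 4530 kg/m³
  bronze: σ_y = 196.5 MPa, ρ = 8739 kg/m³
  commercially pure titanium: M = 10.0×10⁻³
  low-carbon steel: M = 6.13×10⁻³
  bronze: M = 3.87×10⁻³
Highest index: commercially pure titanium.

commercially pure titanium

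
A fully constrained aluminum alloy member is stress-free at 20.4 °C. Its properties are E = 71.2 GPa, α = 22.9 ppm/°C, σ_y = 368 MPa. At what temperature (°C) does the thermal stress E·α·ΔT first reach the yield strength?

246 °C

E·α·ΔT = 368.0 MPa ⇒ ΔT = 368.0 / (71.20×10³ × 22.9×10⁻⁶) = 225.7 K.
T = 20.4 + 225.7 = 246.1 °C.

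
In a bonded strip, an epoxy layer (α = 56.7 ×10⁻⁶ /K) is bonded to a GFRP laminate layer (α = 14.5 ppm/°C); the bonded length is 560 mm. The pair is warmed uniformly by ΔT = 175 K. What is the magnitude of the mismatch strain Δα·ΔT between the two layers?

Δα = |56.7 − 14.5|×10⁻⁶/K = 42.2×10⁻⁶/K.
Mismatch strain = Δα·ΔT = 42.2×10⁻⁶ × 175.0 = 7.39×10⁻³.

7.39×10⁻³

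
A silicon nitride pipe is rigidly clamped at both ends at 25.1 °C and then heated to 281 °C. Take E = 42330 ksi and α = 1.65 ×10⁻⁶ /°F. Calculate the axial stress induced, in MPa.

222 MPa

E = 42330 ksi = 291.9 GPa.
α = 1.65×10⁻⁶/°F × 9/5 = 2.97×10⁻⁶/K.
ΔT = 255.9 K. Constrained thermal stress σ = E·α·ΔT = 291.9×10³ MPa × 2.97×10⁻⁶ × 255.9 = 222 MPa (compressive).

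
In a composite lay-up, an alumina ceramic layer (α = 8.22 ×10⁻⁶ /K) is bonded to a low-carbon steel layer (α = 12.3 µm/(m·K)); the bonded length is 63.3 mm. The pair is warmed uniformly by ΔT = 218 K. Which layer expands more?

α(alumina ceramic) = 8.22×10⁻⁶/K vs α(low-carbon steel) = 12.3×10⁻⁶/K.
Higher α expands more for the same ΔT: low-carbon steel.

low-carbon steel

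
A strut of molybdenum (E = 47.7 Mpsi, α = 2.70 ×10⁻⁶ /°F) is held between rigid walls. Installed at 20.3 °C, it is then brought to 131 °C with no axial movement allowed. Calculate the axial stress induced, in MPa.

177 MPa

E = 47.7 Mpsi = 328.9 GPa.
α = 2.70×10⁻⁶/°F × 9/5 = 4.86×10⁻⁶/K.
ΔT = 110.7 K. Constrained thermal stress σ = E·α·ΔT = 328.9×10³ MPa × 4.86×10⁻⁶ × 110.7 = 177 MPa (compressive).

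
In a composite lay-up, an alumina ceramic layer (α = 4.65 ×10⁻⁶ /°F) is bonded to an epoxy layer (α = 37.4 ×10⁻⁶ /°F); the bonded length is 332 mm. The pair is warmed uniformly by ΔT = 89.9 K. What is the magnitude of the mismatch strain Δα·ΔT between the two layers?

alumina ceramic: α = 4.65×10⁻⁶/°F × 9/5 = 8.37×10⁻⁶/K.
epoxy: α = 37.4×10⁻⁶/°F × 9/5 = 67.3×10⁻⁶/K.
Δα = |8.37 − 67.3|×10⁻⁶/K = 58.9×10⁻⁶/K.
Mismatch strain = Δα·ΔT = 58.9×10⁻⁶ × 89.9 = 5.30×10⁻³.

5.30×10⁻³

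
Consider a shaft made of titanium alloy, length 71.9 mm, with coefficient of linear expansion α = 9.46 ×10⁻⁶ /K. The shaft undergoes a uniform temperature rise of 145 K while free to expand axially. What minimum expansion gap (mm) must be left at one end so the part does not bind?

0.0986 mm

ΔL = α·L₀·ΔT = 9.46×10⁻⁶ × 71.9 mm × 145.0 K = 0.0986 mm.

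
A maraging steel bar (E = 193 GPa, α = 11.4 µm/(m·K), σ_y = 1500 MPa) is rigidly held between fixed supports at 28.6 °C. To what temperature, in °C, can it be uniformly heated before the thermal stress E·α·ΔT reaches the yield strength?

710 °C

E·α·ΔT = 1500 MPa ⇒ ΔT = 1500 / (193.0×10³ × 11.4×10⁻⁶) = 681.8 K.
T = 28.6 + 681.8 = 710.4 °C.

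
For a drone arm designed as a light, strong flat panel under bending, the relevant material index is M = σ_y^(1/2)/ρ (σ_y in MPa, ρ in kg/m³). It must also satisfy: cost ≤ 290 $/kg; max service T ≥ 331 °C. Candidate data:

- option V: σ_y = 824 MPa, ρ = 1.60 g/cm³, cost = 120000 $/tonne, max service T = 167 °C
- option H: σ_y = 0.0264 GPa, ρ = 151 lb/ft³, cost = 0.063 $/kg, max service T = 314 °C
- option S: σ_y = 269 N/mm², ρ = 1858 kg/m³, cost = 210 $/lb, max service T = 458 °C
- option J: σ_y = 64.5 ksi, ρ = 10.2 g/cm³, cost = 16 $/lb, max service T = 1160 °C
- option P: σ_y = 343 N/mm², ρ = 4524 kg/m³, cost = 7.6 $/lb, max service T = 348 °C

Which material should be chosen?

option P

Screen on constraints: cost ≤ 290 $/kg; max service T ≥ 331 °C. Survivors: option J, option P.
Convert each candidate to consistent units, then evaluate M:
  option J: σ_y = 444.7 MPa, ρ = 10200 kg/m³
  option P: σ_y = 343.0 MPa, ρ = 4524 kg/m³
  option P: M = 4.09×10⁻³
  option J: M = 2.07×10⁻³
Option P has the largest M.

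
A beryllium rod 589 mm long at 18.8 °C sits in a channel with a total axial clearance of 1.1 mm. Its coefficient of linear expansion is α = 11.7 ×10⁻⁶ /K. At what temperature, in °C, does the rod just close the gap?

α·L₀·ΔT = 1.1 mm ⇒ ΔT = 1.1 / (11.7×10⁻⁶ × 589.0) = 159.6 K.
T = 18.8 + 159.6 = 178.4 °C.

178 °C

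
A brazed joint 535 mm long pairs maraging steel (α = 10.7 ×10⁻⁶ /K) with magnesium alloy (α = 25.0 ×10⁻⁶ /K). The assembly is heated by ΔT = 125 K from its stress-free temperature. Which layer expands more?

α(maraging steel) = 10.7×10⁻⁶/K vs α(magnesium alloy) = 25.0×10⁻⁶/K.
Higher α expands more for the same ΔT: magnesium alloy.

magnesium alloy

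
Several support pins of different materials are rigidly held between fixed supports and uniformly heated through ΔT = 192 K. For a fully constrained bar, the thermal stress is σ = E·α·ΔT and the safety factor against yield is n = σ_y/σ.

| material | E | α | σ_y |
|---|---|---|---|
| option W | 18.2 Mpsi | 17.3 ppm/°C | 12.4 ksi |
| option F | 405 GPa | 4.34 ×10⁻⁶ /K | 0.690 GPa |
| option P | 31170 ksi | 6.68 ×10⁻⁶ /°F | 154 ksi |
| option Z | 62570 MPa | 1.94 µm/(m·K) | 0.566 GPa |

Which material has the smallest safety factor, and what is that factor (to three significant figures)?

option W, n = 0.205

In consistent units (E in GPa, α in ×10⁻⁶/K, σ_y in MPa):
  option W: E = 125.5, α = 17.3, σ_y = 85.50 → σ = 417 MPa, n = 0.205
  option F: E = 405.0, α = 4.34, σ_y = 690.0 → σ = 337 MPa, n = 2.04
  option P: E = 214.9, α = 12.0, σ_y = 1062 → σ = 496 MPa, n = 2.14
  option Z: E = 62.57, α = 1.94, σ_y = 566.0 → σ = 23.3 MPa, n = 24.3
The minimum is option W at n = 0.205.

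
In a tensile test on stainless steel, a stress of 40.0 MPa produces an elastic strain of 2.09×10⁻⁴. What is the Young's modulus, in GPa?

191 GPa

E = σ/ε = 40.0 MPa / 2.09×10⁻⁴ = 191400 MPa = 191 GPa.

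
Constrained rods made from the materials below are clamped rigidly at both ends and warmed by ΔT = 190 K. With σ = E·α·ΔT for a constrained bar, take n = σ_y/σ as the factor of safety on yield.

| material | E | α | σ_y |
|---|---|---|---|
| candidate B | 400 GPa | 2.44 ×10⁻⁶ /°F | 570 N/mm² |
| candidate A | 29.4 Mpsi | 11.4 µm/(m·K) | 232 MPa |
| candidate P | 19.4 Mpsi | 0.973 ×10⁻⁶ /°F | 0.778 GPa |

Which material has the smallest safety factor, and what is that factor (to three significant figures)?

candidate A, n = 0.528

With everything in SI (GPa, ×10⁻⁶/K, MPa):
  candidate B: E = 400.0, α = 4.39, σ_y = 570.0 → σ = 334 MPa, n = 1.71
  candidate A: E = 202.7, α = 11.4, σ_y = 232.0 → σ = 439 MPa, n = 0.528
  candidate P: E = 133.8, α = 1.75, σ_y = 778.0 → σ = 44.5 MPa, n = 17.5
Candidate A has the lowest safety factor, n = 0.528.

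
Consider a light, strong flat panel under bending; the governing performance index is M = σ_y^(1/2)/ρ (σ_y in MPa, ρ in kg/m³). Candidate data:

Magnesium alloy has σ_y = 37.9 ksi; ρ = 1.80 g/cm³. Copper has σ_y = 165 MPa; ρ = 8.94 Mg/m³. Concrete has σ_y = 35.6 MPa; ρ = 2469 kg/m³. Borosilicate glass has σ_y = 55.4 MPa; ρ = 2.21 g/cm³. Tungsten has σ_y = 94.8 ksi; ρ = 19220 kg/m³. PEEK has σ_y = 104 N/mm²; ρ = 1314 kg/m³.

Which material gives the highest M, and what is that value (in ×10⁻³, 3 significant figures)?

magnesium alloy, M = 8.98×10⁻³

Normalizing units and computing the index:
  magnesium alloy: σ_y = 261.3 MPa, ρ = 1800 kg/m³
  copper: σ_y = 165.0 MPa, ρ = 8940 kg/m³
  concrete: σ_y = 35.60 MPa, ρ = 2469 kg/m³
  borosilicate glass: σ_y = 55.40 MPa, ρ = 2210 kg/m³
  tungsten: σ_y = 653.6 MPa, ρ = 19220 kg/m³
  PEEK: σ_y = 104.0 MPa, ρ = 1314 kg/m³
  magnesium alloy: M = 8.98×10⁻³
  PEEK: M = 7.76×10⁻³
  borosilicate glass: M = 3.37×10⁻³
  concrete: M = 2.42×10⁻³
  copper: M = 1.44×10⁻³
  tungsten: M = 1.33×10⁻³
Magnesium alloy has the largest M.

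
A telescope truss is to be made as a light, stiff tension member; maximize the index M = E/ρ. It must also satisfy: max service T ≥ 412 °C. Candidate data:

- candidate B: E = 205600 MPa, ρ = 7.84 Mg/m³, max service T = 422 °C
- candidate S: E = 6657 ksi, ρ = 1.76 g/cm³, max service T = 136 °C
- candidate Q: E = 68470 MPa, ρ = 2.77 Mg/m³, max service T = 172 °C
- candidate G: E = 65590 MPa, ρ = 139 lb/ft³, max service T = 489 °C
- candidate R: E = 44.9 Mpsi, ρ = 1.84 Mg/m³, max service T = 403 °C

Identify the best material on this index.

Screen on constraints: max service T ≥ 412 °C. Survivors: candidate B, candidate G.
Convert each candidate to consistent units, then evaluate M:
  candidate B: E = 205.6 GPa, ρ = 7840 kg/m³
  candidate G: E = 65.59 GPa, ρ = 2227 kg/m³
  candidate G: M = 29.5 MN·m/kg
  candidate B: M = 26.2 MN·m/kg
Candidate G has the largest M.

candidate G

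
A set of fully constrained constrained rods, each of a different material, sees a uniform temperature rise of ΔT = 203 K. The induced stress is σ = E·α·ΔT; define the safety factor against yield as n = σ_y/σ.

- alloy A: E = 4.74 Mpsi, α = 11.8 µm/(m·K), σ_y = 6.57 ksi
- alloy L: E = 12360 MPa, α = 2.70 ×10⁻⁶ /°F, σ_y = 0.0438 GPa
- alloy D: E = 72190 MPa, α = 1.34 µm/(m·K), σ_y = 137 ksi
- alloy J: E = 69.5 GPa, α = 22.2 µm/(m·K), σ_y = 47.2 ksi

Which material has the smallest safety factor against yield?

Converting E to GPa, α to ×10⁻⁶/K, σ_y to MPa, then σ and n for each:
  alloy A: E = 32.68, α = 11.8, σ_y = 45.30 → σ = 78.3 MPa, n = 0.579
  alloy L: E = 12.36, α = 4.86, σ_y = 43.80 → σ = 12.2 MPa, n = 3.59
  alloy D: E = 72.19, α = 1.34, σ_y = 944.6 → σ = 19.6 MPa, n = 48.1
  alloy J: E = 69.50, α = 22.2, σ_y = 325.4 → σ = 313 MPa, n = 1.04
Smallest n: alloy A with n = 0.579.

alloy A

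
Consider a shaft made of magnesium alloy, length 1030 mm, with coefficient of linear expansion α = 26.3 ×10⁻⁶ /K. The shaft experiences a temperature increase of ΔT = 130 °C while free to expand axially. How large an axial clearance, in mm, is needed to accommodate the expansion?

3.52 mm

ΔL = α·L₀·ΔT = 26.3×10⁻⁶ × 1030 mm × 130.0 K = 3.52 mm.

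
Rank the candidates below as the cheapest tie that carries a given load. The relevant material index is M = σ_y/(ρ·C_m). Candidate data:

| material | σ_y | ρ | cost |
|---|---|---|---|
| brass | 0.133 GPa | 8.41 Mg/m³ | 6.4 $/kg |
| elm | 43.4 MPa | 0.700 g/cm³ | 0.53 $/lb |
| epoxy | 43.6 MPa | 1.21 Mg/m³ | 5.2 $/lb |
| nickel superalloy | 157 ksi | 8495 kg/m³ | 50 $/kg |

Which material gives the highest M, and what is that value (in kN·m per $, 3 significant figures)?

elm, M = 53.1 kN·m per $

Normalizing units and computing the index:
  brass: σ_y = 133.0 MPa, ρ = 8410 kg/m³, cost = 6.400 $/kg
  elm: σ_y = 43.40 MPa, ρ = 700.0 kg/m³, cost = 1.168 $/kg
  epoxy: σ_y = 43.60 MPa, ρ = 1210 kg/m³, cost = 11.46 $/kg
  nickel superalloy: σ_y = 1082 MPa, ρ = 8495 kg/m³, cost = 50.00 $/kg
  elm: M = 53.1 kN·m per $
  epoxy: M = 3.14 kN·m per $
  nickel superalloy: M = 2.55 kN·m per $
  brass: M = 2.47 kN·m per $
Elm has the largest M.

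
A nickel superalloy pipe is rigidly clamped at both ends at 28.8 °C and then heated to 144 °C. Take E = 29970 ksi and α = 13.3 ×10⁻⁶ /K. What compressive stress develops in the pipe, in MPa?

317 MPa

E = 29970 ksi = 206.6 GPa.
ΔT = 115.2 K. Constrained thermal stress σ = E·α·ΔT = 206.6×10³ MPa × 13.3×10⁻⁶ × 115.2 = 317 MPa (compressive).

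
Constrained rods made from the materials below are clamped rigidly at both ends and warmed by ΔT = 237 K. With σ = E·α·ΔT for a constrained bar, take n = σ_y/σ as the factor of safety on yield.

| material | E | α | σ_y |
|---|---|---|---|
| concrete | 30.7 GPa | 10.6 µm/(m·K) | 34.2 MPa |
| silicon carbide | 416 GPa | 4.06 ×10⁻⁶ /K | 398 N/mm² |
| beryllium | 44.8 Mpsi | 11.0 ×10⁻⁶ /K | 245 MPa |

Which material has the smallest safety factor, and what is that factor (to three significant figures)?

Converting E to GPa, α to ×10⁻⁶/K, σ_y to MPa, then σ and n for each:
  concrete: E = 30.70, α = 10.6, σ_y = 34.20 → σ = 77.1 MPa, n = 0.443
  silicon carbide: E = 416.0, α = 4.06, σ_y = 398.0 → σ = 400 MPa, n = 0.994
  beryllium: E = 308.9, α = 11.0, σ_y = 245.0 → σ = 805 MPa, n = 0.304
The minimum is beryllium at n = 0.304.

beryllium, n = 0.304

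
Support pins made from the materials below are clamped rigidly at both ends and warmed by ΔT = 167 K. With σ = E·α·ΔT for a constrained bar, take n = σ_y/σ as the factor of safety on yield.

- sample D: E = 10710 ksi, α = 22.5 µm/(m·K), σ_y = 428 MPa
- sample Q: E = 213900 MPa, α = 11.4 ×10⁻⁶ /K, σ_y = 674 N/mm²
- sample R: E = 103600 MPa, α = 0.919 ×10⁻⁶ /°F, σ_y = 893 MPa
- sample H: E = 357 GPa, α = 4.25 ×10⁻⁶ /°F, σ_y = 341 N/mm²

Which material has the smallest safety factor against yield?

In consistent units (E in GPa, α in ×10⁻⁶/K, σ_y in MPa):
  sample D: E = 73.84, α = 22.5, σ_y = 428.0 → σ = 277 MPa, n = 1.54
  sample Q: E = 213.9, α = 11.4, σ_y = 674.0 → σ = 407 MPa, n = 1.66
  sample R: E = 103.6, α = 1.65, σ_y = 893.0 → σ = 28.6 MPa, n = 31.2
  sample H: E = 357.0, α = 7.65, σ_y = 341.0 → σ = 456 MPa, n = 0.748
The minimum is sample H at n = 0.748.

sample H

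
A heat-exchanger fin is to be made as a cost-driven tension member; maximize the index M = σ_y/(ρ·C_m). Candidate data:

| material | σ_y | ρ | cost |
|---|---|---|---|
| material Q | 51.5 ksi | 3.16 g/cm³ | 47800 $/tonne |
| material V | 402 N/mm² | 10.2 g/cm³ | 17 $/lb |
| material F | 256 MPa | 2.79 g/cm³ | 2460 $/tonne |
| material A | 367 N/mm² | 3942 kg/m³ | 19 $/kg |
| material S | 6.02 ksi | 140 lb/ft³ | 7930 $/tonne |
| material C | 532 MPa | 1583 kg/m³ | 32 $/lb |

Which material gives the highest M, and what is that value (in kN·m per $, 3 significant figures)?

In SI units:
  material Q: σ_y = 355.1 MPa, ρ = 3160 kg/m³, cost = 47.80 $/kg
  material V: σ_y = 402.0 MPa, ρ = 10200 kg/m³, cost = 37.48 $/kg
  material F: σ_y = 256.0 MPa, ρ = 2790 kg/m³, cost = 2.460 $/kg
  material A: σ_y = 367.0 MPa, ρ = 3942 kg/m³, cost = 19.00 $/kg
  material S: σ_y = 41.51 MPa, ρ = 2243 kg/m³, cost = 7.930 $/kg
  material C: σ_y = 532.0 MPa, ρ = 1583 kg/m³, cost = 70.55 $/kg
  material F: M = 37.3 kN·m per $
  material A: M = 4.90 kN·m per $
  material C: M = 4.76 kN·m per $
  material Q: M = 2.35 kN·m per $
  material S: M = 2.33 kN·m per $
  material V: M = 1.05 kN·m per $
Material F ranks first.

material F, M = 37.3 kN·m per $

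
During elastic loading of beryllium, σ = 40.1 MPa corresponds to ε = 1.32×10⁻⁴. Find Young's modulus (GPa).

E = σ/ε = 40.1 MPa / 1.32×10⁻⁴ = 303800 MPa = 304 GPa.

304 GPa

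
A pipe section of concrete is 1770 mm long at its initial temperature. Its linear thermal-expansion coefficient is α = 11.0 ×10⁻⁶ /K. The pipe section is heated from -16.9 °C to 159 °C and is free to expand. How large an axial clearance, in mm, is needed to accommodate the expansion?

ΔT = 159 − (-16.9) = 175.9 K.
ΔL = α·L₀·ΔT = 11.0×10⁻⁶ × 1770 mm × 175.9 K = 3.42 mm.

3.42 mm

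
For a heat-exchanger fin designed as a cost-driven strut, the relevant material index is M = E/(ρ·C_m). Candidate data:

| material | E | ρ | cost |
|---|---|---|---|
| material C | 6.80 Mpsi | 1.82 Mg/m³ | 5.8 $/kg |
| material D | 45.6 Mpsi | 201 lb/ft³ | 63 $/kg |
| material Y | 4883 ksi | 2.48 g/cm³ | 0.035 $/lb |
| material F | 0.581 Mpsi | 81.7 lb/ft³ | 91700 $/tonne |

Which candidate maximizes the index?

Convert each candidate to consistent units, then evaluate M:
  material C: E = 46.88 GPa, ρ = 1820 kg/m³, cost = 5.800 $/kg
  material D: E = 314.4 GPa, ρ = 3220 kg/m³, cost = 63.00 $/kg
  material Y: E = 33.67 GPa, ρ = 2480 kg/m³, cost = 0.07716 $/kg
  material F: E = 4.006 GPa, ρ = 1309 kg/m³, cost = 91.70 $/kg
  material Y: M = 176 MN·m per $
  material C: M = 4.44 MN·m per $
  material D: M = 1.55 MN·m per $
  material F: M = 0.0334 MN·m per $
Highest index: material Y.

material Y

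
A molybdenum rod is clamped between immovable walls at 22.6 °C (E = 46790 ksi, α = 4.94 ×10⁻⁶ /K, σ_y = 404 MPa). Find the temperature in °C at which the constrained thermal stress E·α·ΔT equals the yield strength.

276 °C

E = 46790 ksi = 322.6 GPa.
E·α·ΔT = 404.0 MPa ⇒ ΔT = 404.0 / (322.6×10³ × 4.94×10⁻⁶) = 253.5 K.
T = 22.6 + 253.5 = 276.1 °C.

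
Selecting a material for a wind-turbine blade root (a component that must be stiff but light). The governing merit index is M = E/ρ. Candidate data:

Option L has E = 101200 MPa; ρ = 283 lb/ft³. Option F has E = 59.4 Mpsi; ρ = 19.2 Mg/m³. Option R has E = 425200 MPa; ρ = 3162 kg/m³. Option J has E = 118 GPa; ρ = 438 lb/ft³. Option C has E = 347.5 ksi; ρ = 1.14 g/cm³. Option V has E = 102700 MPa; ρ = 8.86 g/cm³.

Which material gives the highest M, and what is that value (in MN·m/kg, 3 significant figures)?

Convert each candidate to consistent units, then evaluate M:
  option L: E = 101.2 GPa, ρ = 4533 kg/m³
  option F: E = 409.5 GPa, ρ = 19200 kg/m³
  option R: E = 425.2 GPa, ρ = 3162 kg/m³
  option J: E = 118.0 GPa, ρ = 7016 kg/m³
  option C: E = 2.396 GPa, ρ = 1140 kg/m³
  option V: E = 102.7 GPa, ρ = 8860 kg/m³
  option R: M = 134 MN·m/kg
  option L: M = 22.3 MN·m/kg
  option F: M = 21.3 MN·m/kg
  option J: M = 16.8 MN·m/kg
  option V: M = 11.6 MN·m/kg
  option C: M = 2.10 MN·m/kg
Highest index: option R.

option R, M = 134 MN·m/kg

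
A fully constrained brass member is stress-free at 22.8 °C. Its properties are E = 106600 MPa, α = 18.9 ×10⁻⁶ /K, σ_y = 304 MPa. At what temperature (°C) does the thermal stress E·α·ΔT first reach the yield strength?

174 °C

E = 106600 MPa = 106.6 GPa.
E·α·ΔT = 304.0 MPa ⇒ ΔT = 304.0 / (106.6×10³ × 18.9×10⁻⁶) = 150.9 K.
T = 22.8 + 150.9 = 173.7 °C.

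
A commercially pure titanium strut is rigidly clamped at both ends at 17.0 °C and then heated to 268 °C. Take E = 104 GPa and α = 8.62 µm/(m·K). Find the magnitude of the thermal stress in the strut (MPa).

225 MPa

ΔT = 251.0 K. Constrained thermal stress σ = E·α·ΔT = 104.0×10³ MPa × 8.62×10⁻⁶ × 251.0 = 225 MPa (compressive).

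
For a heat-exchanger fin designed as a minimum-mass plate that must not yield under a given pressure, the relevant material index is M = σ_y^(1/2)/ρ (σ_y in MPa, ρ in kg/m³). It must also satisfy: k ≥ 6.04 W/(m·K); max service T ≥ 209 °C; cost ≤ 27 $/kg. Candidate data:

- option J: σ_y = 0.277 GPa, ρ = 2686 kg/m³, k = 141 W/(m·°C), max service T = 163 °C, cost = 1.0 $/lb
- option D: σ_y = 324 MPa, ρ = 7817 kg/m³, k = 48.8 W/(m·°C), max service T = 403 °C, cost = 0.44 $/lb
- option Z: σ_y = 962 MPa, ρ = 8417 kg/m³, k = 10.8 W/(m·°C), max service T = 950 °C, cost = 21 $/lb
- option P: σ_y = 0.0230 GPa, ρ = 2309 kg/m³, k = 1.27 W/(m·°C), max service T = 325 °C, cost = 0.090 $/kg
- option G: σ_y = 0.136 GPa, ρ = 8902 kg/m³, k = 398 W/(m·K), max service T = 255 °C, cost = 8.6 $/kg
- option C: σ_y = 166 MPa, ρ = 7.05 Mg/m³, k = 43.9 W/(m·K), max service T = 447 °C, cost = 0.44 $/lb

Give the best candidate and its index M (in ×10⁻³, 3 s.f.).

Screen on constraints: k ≥ 6.04 W/(m·K); max service T ≥ 209 °C; cost ≤ 27 $/kg. Survivors: option D, option G, option C.
Putting every candidate on a common basis:
  option D: σ_y = 324.0 MPa, ρ = 7817 kg/m³
  option G: σ_y = 136.0 MPa, ρ = 8902 kg/m³
  option C: σ_y = 166.0 MPa, ρ = 7050 kg/m³
  option D: M = 2.30×10⁻³
  option C: M = 1.83×10⁻³
  option G: M = 1.31×10⁻³
Highest index: option D.

option D, M = 2.30×10⁻³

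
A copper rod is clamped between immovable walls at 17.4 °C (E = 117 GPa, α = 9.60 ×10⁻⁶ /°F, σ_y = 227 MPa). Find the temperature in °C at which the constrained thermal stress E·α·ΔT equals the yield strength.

α = 9.60×10⁻⁶/°F × 9/5 = 17.3×10⁻⁶/K.
E·α·ΔT = 227.0 MPa ⇒ ΔT = 227.0 / (117.0×10³ × 17.3×10⁻⁶) = 112.3 K.
T = 17.4 + 112.3 = 129.7 °C.

130 °C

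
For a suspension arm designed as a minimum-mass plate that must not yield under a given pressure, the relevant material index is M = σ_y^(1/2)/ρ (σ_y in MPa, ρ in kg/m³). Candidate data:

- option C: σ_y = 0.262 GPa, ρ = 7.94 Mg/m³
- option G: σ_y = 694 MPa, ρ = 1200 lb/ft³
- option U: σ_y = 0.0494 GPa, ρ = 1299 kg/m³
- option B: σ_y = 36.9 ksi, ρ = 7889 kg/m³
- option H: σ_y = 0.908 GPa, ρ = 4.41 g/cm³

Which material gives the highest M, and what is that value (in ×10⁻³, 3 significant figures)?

option H, M = 6.83×10⁻³

Putting every candidate on a common basis:
  option C: σ_y = 262.0 MPa, ρ = 7940 kg/m³
  option G: σ_y = 694.0 MPa, ρ = 19220 kg/m³
  option U: σ_y = 49.40 MPa, ρ = 1299 kg/m³
  option B: σ_y = 254.4 MPa, ρ = 7889 kg/m³
  option H: σ_y = 908.0 MPa, ρ = 4410 kg/m³
  option H: M = 6.83×10⁻³
  option U: M = 5.41×10⁻³
  option C: M = 2.04×10⁻³
  option B: M = 2.02×10⁻³
  option G: M = 1.37×10⁻³
The maximum is for option H.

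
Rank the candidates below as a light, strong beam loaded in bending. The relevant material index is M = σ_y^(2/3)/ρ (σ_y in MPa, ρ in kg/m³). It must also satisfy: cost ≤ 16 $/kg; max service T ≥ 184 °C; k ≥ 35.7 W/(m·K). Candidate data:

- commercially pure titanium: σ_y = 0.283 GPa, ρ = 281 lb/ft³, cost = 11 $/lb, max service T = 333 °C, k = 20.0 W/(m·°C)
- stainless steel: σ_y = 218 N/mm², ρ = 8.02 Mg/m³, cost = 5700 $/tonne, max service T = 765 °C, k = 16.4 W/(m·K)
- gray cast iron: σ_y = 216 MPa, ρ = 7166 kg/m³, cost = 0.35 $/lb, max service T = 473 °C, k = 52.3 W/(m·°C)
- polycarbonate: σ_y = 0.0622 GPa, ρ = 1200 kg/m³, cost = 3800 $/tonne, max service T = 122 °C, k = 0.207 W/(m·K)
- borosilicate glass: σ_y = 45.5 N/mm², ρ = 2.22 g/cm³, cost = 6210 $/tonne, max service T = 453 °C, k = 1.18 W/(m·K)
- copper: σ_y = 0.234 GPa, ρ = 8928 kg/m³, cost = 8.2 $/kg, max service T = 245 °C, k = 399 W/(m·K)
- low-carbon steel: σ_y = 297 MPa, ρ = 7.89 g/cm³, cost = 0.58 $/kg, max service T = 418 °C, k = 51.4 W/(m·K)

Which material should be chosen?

low-carbon steel

Screen on constraints: cost ≤ 16 $/kg; max service T ≥ 184 °C; k ≥ 35.7 W/(m·K). Survivors: gray cast iron, copper, low-carbon steel.
Normalizing units and computing the index:
  gray cast iron: σ_y = 216.0 MPa, ρ = 7166 kg/m³
  copper: σ_y = 234.0 MPa, ρ = 8928 kg/m³
  low-carbon steel: σ_y = 297.0 MPa, ρ = 7890 kg/m³
  low-carbon steel: M = 5.64×10⁻³
  gray cast iron: M = 5.02×10⁻³
  copper: M = 4.25×10⁻³
Low-carbon steel ranks first.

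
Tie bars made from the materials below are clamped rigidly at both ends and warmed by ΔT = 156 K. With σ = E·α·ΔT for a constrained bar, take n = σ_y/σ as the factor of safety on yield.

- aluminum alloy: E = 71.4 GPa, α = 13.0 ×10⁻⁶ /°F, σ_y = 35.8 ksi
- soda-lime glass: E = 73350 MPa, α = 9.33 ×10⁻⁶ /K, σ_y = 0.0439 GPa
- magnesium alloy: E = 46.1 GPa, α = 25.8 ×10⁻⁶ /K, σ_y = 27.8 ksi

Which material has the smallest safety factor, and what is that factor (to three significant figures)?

soda-lime glass, n = 0.411

In consistent units (E in GPa, α in ×10⁻⁶/K, σ_y in MPa):
  aluminum alloy: E = 71.40, α = 23.4, σ_y = 246.8 → σ = 261 MPa, n = 0.947
  soda-lime glass: E = 73.35, α = 9.33, σ_y = 43.90 → σ = 107 MPa, n = 0.411
  magnesium alloy: E = 46.10, α = 25.8, σ_y = 191.7 → σ = 186 MPa, n = 1.03
Smallest n: soda-lime glass with n = 0.411.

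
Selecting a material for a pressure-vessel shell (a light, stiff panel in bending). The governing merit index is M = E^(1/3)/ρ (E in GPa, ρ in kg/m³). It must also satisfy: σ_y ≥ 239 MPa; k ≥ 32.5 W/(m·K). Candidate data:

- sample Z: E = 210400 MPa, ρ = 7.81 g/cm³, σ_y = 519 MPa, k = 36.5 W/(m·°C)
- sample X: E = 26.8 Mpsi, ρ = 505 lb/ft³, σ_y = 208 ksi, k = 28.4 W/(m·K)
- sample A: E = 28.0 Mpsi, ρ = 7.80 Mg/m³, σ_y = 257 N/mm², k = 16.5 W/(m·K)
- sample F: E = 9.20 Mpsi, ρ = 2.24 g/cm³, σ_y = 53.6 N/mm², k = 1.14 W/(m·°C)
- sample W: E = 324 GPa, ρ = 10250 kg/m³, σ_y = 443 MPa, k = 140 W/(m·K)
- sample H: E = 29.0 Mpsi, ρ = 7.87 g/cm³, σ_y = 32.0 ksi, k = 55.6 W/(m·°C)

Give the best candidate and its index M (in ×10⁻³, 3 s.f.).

Screen on constraints: σ_y ≥ 239 MPa; k ≥ 32.5 W/(m·K). Survivors: sample Z, sample W.
Convert each candidate to consistent units, then evaluate M:
  sample Z: E = 210.4 GPa, ρ = 7810 kg/m³
  sample W: E = 324.0 GPa, ρ = 10250 kg/m³
  sample Z: M = 0.762×10⁻³
  sample W: M = 0.670×10⁻³
Sample Z has the largest M.

sample Z, M = 0.762×10⁻³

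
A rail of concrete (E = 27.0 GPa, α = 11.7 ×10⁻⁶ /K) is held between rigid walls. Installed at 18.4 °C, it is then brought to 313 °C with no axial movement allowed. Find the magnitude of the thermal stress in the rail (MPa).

ΔT = 294.6 K. Constrained thermal stress σ = E·α·ΔT = 27.00×10³ MPa × 11.7×10⁻⁶ × 294.6 = 93.1 MPa (compressive).

93.1 MPa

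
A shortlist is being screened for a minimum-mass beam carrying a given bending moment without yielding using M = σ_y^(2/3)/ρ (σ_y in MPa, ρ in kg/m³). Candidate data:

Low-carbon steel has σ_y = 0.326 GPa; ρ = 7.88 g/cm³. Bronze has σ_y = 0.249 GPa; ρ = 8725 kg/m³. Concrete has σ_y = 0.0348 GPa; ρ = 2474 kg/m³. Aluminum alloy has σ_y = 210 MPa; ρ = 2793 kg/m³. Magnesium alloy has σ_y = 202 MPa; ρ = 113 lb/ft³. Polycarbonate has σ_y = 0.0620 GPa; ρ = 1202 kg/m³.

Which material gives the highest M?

In SI units:
  low-carbon steel: σ_y = 326.0 MPa, ρ = 7880 kg/m³
  bronze: σ_y = 249.0 MPa, ρ = 8725 kg/m³
  concrete: σ_y = 34.80 MPa, ρ = 2474 kg/m³
  aluminum alloy: σ_y = 210.0 MPa, ρ = 2793 kg/m³
  magnesium alloy: σ_y = 202.0 MPa, ρ = 1810 kg/m³
  polycarbonate: σ_y = 62.00 MPa, ρ = 1202 kg/m³
  magnesium alloy: M = 19.0×10⁻³
  polycarbonate: M = 13.0×10⁻³
  aluminum alloy: M = 12.6×10⁻³
  low-carbon steel: M = 6.01×10⁻³
  bronze: M = 4.54×10⁻³
  concrete: M = 4.31×10⁻³
Highest index: magnesium alloy.

magnesium alloy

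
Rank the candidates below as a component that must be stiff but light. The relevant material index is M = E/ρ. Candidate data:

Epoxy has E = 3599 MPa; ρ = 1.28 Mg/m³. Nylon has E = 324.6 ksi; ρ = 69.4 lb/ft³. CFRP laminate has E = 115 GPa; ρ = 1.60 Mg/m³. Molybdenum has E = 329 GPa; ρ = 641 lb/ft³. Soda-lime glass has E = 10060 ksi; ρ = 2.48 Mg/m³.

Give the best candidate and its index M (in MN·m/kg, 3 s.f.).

Normalizing units and computing the index:
  epoxy: E = 3.599 GPa, ρ = 1280 kg/m³
  nylon: E = 2.238 GPa, ρ = 1112 kg/m³
  CFRP laminate: E = 115.0 GPa, ρ = 1600 kg/m³
  molybdenum: E = 329.0 GPa, ρ = 10270 kg/m³
  soda-lime glass: E = 69.36 GPa, ρ = 2480 kg/m³
  CFRP laminate: M = 71.9 MN·m/kg
  molybdenum: M = 32.0 MN·m/kg
  soda-lime glass: M = 28.0 MN·m/kg
  epoxy: M = 2.81 MN·m/kg
  nylon: M = 2.01 MN·m/kg
CFRP laminate has the largest M.

CFRP laminate, M = 71.9 MN·m/kg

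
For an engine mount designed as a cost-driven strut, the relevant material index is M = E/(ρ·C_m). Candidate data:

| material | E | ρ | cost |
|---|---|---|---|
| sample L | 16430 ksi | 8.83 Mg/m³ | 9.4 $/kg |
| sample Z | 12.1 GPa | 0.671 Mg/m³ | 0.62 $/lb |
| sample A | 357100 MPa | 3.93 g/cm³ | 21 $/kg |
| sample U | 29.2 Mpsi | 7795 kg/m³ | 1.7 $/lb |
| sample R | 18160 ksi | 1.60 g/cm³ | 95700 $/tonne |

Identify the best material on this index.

sample Z

Normalizing units and computing the index:
  sample L: E = 113.3 GPa, ρ = 8830 kg/m³, cost = 9.400 $/kg
  sample Z: E = 12.10 GPa, ρ = 671.0 kg/m³, cost = 1.367 $/kg
  sample A: E = 357.1 GPa, ρ = 3930 kg/m³, cost = 21.00 $/kg
  sample U: E = 201.3 GPa, ρ = 7795 kg/m³, cost = 3.748 $/kg
  sample R: E = 125.2 GPa, ρ = 1600 kg/m³, cost = 95.70 $/kg
  sample Z: M = 13.2 MN·m per $
  sample U: M = 6.89 MN·m per $
  sample A: M = 4.33 MN·m per $
  sample L: M = 1.36 MN·m per $
  sample R: M = 0.818 MN·m per $
Sample Z has the largest M.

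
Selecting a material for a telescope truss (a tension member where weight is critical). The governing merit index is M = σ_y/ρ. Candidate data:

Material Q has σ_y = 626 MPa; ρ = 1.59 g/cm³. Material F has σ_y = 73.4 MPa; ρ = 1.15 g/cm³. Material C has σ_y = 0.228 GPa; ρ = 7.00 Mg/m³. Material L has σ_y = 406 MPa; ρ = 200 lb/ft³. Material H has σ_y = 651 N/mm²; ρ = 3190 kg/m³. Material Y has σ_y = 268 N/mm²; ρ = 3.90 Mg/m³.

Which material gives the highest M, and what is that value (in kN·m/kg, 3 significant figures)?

material Q, M = 394 kN·m/kg

Convert each candidate to consistent units, then evaluate M:
  material Q: σ_y = 626.0 MPa, ρ = 1590 kg/m³
  material F: σ_y = 73.40 MPa, ρ = 1150 kg/m³
  material C: σ_y = 228.0 MPa, ρ = 7000 kg/m³
  material L: σ_y = 406.0 MPa, ρ = 3204 kg/m³
  material H: σ_y = 651.0 MPa, ρ = 3190 kg/m³
  material Y: σ_y = 268.0 MPa, ρ = 3900 kg/m³
  material Q: M = 394 kN·m/kg
  material H: M = 204 kN·m/kg
  material L: M = 127 kN·m/kg
  material Y: M = 68.7 kN·m/kg
  material F: M = 63.8 kN·m/kg
  material C: M = 32.6 kN·m/kg
Material Q ranks first.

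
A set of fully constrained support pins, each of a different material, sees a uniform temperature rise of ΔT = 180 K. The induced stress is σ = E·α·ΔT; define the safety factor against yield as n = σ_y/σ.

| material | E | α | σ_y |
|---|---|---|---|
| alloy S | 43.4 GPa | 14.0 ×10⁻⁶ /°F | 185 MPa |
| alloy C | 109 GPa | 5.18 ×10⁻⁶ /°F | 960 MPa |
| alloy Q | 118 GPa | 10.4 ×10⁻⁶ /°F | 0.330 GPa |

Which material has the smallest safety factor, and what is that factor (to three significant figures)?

Per material, after unit conversion:
  alloy S: E = 43.40, α = 25.2, σ_y = 185.0 → σ = 197 MPa, n = 0.940
  alloy C: E = 109.0, α = 9.32, σ_y = 960.0 → σ = 183 MPa, n = 5.25
  alloy Q: E = 118.0, α = 18.7, σ_y = 330.0 → σ = 398 MPa, n = 0.830
Alloy Q has the lowest safety factor, n = 0.830.

alloy Q, n = 0.830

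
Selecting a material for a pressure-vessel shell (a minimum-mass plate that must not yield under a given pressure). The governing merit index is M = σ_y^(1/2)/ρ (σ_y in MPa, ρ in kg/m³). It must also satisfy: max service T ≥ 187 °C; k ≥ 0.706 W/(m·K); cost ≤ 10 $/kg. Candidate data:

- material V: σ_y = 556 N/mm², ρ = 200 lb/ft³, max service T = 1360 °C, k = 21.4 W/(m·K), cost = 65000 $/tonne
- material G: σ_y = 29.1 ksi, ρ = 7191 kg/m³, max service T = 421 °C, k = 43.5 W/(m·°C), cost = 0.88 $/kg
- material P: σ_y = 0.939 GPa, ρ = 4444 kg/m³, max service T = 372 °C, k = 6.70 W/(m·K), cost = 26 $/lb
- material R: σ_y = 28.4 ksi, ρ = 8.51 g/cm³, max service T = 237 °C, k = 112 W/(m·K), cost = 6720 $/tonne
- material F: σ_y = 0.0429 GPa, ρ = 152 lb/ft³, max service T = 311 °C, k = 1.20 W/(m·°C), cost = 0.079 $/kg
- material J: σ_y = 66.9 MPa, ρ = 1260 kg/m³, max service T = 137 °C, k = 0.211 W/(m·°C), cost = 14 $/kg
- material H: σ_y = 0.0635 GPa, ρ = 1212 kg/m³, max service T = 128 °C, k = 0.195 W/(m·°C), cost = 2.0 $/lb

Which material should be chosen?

Screen on constraints: max service T ≥ 187 °C; k ≥ 0.706 W/(m·K); cost ≤ 10 $/kg. Survivors: material G, material R, material F.
Putting every candidate on a common basis:
  material G: σ_y = 200.6 MPa, ρ = 7191 kg/m³
  material R: σ_y = 195.8 MPa, ρ = 8510 kg/m³
  material F: σ_y = 42.90 MPa, ρ = 2435 kg/m³
  material F: M = 2.69×10⁻³
  material G: M = 1.97×10⁻³
  material R: M = 1.64×10⁻³
Material F ranks first.

material F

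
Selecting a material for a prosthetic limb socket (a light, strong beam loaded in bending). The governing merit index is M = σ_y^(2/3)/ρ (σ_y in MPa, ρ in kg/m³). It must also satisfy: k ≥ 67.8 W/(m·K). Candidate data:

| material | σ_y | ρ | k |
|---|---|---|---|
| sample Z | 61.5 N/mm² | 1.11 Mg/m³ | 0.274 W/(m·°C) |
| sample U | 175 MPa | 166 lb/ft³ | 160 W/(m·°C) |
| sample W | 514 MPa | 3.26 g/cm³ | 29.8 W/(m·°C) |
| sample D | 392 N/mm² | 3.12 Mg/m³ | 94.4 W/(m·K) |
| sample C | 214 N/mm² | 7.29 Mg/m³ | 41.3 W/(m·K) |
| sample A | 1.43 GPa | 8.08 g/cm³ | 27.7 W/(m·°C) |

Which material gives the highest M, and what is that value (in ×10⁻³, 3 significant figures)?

sample D, M = 17.2×10⁻³

Screen on constraints: k ≥ 67.8 W/(m·K). Survivors: sample U, sample D.
Convert each candidate to consistent units, then evaluate M:
  sample U: σ_y = 175.0 MPa, ρ = 2659 kg/m³
  sample D: σ_y = 392.0 MPa, ρ = 3120 kg/m³
  sample D: M = 17.2×10⁻³
  sample U: M = 11.8×10⁻³
The maximum is for sample D.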